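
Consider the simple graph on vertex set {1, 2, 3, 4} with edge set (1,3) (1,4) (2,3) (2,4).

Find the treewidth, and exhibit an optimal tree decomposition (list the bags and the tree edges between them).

The largest bag has 3 vertices, giving width 2; this decomposition certifies tw(G) ≤ 2. For the lower bound, G contains the cycle 4–1–3–2–4, so G is not a forest; only forests have treewidth ≤ 1, hence tw(G) ≥ 2. The upper and lower bounds meet at 2, so that is the treewidth.

Treewidth 2.
One optimal decomposition is:
Bags: B1 = {1, 3, 4}  B2 = {2, 3, 4}
Tree: B1–B2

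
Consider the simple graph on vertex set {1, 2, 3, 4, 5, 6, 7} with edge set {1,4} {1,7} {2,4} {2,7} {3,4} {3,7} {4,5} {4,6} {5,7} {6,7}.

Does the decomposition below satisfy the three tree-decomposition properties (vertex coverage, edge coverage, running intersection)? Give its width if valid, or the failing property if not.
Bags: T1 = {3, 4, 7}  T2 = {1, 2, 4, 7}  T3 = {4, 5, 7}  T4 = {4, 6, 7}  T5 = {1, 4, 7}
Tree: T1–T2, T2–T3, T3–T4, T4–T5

A tree decomposition must satisfy three properties: every vertex lies in some bag; for every edge, both endpoints lie together in some bag; and for every vertex, the bags containing it form a connected subtree. Here bags containing vertex 1 are not connected in the tree, so the decomposition is invalid.

No — bags containing vertex 1 are not connected in the tree.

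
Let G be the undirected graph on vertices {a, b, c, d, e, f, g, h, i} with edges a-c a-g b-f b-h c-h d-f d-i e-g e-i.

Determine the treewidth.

A width-2 tree decomposition is:
Bags: B1 = {a, e, g}  B2 = {a, c, e}  B3 = {c, e, h}  B4 = {b, e, h}  B5 = {b, e, f}  B6 = {d, e, f}  B7 = {d, e, i}
Tree: B1–B2, B2–B3, B3–B4, B4–B5, B5–B6, B6–B7
Every bag has size at most 3, so the width is 3 − 1 = 2 and tw(G) ≤ 2. The edges e–g–a–c–h–b–f–d–i–e form a cycle, so G is not a tree and its treewidth is at least 2. Combining the bounds, tw(G) = 2.

2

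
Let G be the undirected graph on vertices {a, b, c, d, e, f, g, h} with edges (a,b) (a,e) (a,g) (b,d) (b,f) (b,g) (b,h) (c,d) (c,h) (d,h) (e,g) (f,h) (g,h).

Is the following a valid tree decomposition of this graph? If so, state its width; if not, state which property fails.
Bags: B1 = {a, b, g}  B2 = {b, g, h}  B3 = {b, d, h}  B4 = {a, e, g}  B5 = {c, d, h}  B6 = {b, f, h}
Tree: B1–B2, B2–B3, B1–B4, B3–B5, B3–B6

Yes; width 2.

Checking the three conditions: (i) the bags cover all of {a, b, c, d, e, f, g, h}; (ii) for each edge, some bag contains both endpoints; (iii) the bags containing any fixed vertex form a subtree. All hold, so the decomposition is valid with width 3 − 1 = 2.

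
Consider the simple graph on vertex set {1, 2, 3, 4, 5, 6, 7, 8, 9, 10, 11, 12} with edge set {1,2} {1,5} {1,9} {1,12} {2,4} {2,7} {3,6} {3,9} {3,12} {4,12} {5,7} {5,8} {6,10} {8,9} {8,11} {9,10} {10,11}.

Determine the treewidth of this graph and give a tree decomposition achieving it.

The largest bag has 4 vertices, giving width 3; this decomposition certifies tw(G) ≤ 3. For the lower bound: the 4 vertex sets {2,4,7}, {5}, {1}, {3,8,9,12} are disjoint, each induces a connected subgraph, and every pair is joined by at least one edge of G. Contracting each set to a single vertex therefore yields K_{4} as a minor, and since treewidth is minor-monotone, tw(G) ≥ tw(K_{4}) = 3. The upper and lower bounds meet at 3, so that is the treewidth.

Treewidth 3.
Bags: B1 = {2, 4, 5, 7}  B2 = {1, 2, 4, 5}  B3 = {1, 4, 5, 12}  B4 = {1, 5, 8, 12}  B5 = {1, 8, 9, 12}  B6 = {3, 8, 9, 12}  B7 = {3, 8, 9, 11}  B8 = {3, 9, 10, 11}  B9 = {3, 6, 10, 11}
Tree: B1–B2, B2–B3, B3–B4, B4–B5, B5–B6, B6–B7, B7–B8, B8–B9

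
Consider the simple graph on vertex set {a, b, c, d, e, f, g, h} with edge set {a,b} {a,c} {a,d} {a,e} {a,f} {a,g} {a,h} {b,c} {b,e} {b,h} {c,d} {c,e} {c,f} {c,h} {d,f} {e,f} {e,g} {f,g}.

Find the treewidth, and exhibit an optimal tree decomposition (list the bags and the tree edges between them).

Treewidth 3.
One such decomposition:
Bags: B1 = {a, c, e, f}  B2 = {a, c, d, f}  B3 = {a, b, c, e}  B4 = {a, e, f, g}  B5 = {a, b, c, h}
Tree: B1–B2, B1–B3, B1–B4, B3–B5

The largest bag has 4 vertices, giving width 3; this decomposition certifies tw(G) ≤ 3. For the lower bound, the 4 vertices {a, e, f, g} are pairwise adjacent, and any tree decomposition puts a clique entirely inside one bag — forcing width ≥ 3. Combining the bounds, tw(G) = 3.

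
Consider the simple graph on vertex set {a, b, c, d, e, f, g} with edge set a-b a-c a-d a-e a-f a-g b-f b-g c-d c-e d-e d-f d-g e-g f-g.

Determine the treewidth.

3

A width-3 tree decomposition is:
Bags: B1 = {a, d, e, g}  B2 = {a, d, f, g}  B3 = {a, b, f, g}  B4 = {a, c, d, e}
Tree: B1–B2, B2–B3, B1–B4
Every bag has size at most 4, so the width is 4 − 1 = 3 and tw(G) ≤ 3. On the other hand G contains the 4-clique {a, d, e, g}. A clique must lie in a single bag of any decomposition, so no decomposition can have width below 3. Combining the bounds, tw(G) = 3.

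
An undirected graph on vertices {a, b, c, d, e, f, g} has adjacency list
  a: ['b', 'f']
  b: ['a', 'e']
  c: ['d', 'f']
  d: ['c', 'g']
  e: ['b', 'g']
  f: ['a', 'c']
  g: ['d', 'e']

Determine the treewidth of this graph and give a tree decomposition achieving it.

Each bag holds 3 vertices, so the decomposition has width 2, which upper-bounds the treewidth. The edges d–c–f–a–b–e–g–d form a cycle, so G is not a tree and its treewidth is at least 2. Combining the bounds, tw(G) = 2.

Treewidth 2.
One such decomposition:
Bags: B1 = {c, d, f}  B2 = {a, d, f}  B3 = {a, b, d}  B4 = {b, d, e}  B5 = {d, e, g}
Tree: B1–B2, B2–B3, B3–B4, B4–B5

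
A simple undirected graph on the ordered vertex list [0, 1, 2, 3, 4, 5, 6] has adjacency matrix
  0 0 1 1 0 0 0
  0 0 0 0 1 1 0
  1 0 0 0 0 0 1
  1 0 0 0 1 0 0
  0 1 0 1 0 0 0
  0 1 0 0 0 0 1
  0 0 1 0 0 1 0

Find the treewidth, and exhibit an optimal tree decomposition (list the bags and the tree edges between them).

Treewidth 2.
One optimal decomposition is:
Bags: B1 = {0, 2, 3}  B2 = {2, 3, 4}  B3 = {1, 2, 4}  B4 = {1, 2, 5}  B5 = {2, 5, 6}
Tree: B1–B2, B2–B3, B3–B4, B4–B5

The largest bag has 3 vertices, giving width 2; this decomposition certifies tw(G) ≤ 2. Since 2–0–3–4–1–5–6–2 is a cycle in G, G is not acyclic. Forests are exactly the graphs of treewidth ≤ 1, so tw(G) ≥ 2. Hence tw(G) = 2 exactly.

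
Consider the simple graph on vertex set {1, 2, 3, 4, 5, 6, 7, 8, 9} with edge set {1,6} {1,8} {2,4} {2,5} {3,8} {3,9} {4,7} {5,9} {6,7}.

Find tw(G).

2

A width-2 tree decomposition is:
Bags: B1 = {1, 3, 8}  B2 = {1, 3, 9}  B3 = {1, 5, 9}  B4 = {1, 2, 5}  B5 = {1, 2, 4}  B6 = {1, 4, 7}  B7 = {1, 6, 7}
Tree: B1–B2, B2–B3, B3–B4, B4–B5, B5–B6, B6–B7
Each bag holds 3 vertices, so the decomposition has width 2, which upper-bounds the treewidth. The edges 1–8–3–9–5–2–4–7–6–1 form a cycle, so G is not a tree and its treewidth is at least 2. Hence tw(G) = 2 exactly.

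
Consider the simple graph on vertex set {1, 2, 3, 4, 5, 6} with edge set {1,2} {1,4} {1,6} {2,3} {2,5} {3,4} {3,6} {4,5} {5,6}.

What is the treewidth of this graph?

A width-3 tree decomposition is:
Bags: B1 = {2, 4, 5, 6}  B2 = {2, 3, 4, 6}  B3 = {1, 2, 4, 6}
Tree: B1–B2, B2–B3
Every bag has size at most 4, so the width is 4 − 1 = 3 and tw(G) ≤ 3. For the lower bound: the 4 vertex sets {5,6}, {3,4}, {2}, {1} are disjoint, each induces a connected subgraph, and every pair is joined by at least one edge of G. Contracting each set to a single vertex therefore yields K_{4} as a minor, and since treewidth is minor-monotone, tw(G) ≥ tw(K_{4}) = 3. Hence tw(G) = 3 exactly.

3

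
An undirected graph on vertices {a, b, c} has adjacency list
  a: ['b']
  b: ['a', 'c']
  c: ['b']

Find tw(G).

1

A width-1 tree decomposition is:
Bags: B1 = {a, b}  B2 = {b, c}
Tree: B1–B2
Every bag has size at most 2, so the width is 2 − 1 = 1 and tw(G) ≤ 1. Any graph with an edge has treewidth ≥ 1, and G has the edge a–b. The upper and lower bounds meet at 1, so that is the treewidth.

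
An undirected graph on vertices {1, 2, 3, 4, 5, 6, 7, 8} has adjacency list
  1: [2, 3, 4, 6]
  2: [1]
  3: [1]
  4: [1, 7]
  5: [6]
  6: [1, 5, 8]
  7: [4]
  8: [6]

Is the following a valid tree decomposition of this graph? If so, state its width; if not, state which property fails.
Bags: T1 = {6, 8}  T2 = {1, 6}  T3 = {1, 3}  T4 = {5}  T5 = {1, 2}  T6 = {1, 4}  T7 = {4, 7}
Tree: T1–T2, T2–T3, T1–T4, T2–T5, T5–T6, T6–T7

A tree decomposition must satisfy three properties: every vertex lies in some bag; for every edge, both endpoints lie together in some bag; and for every vertex, the bags containing it form a connected subtree. Here edge (6,5) lies in no bag, so the decomposition is invalid.

No — edge (6,5) lies in no bag.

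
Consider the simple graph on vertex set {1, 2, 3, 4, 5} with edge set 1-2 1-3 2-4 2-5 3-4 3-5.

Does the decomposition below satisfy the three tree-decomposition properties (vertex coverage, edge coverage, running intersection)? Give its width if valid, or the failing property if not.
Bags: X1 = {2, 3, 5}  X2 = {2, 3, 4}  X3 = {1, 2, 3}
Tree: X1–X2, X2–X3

Yes; width 2.

Checking the three conditions: (i) the bags cover all of {1, 2, 3, 4, 5}; (ii) for each edge, some bag contains both endpoints; (iii) the bags containing any fixed vertex form a subtree. All hold, so the decomposition is valid with width 3 − 1 = 2.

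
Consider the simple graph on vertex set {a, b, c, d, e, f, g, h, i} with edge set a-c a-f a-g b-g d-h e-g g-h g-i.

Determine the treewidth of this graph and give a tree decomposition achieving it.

Every bag has size at most 2, so the width is 2 − 1 = 1 and tw(G) ≤ 1. Since G has at least one edge (e.g. c–a), it is not an edgeless graph, so tw(G) ≥ 1. The upper and lower bounds meet at 1, so that is the treewidth.

Treewidth 1.
Bags: B1 = {a, c}  B2 = {a, f}  B3 = {a, g}  B4 = {g, h}  B5 = {g, i}  B6 = {e, g}  B7 = {d, h}  B8 = {b, g}
Tree: B1–B2, B2–B3, B3–B4, B3–B5, B5–B6, B4–B7, B4–B8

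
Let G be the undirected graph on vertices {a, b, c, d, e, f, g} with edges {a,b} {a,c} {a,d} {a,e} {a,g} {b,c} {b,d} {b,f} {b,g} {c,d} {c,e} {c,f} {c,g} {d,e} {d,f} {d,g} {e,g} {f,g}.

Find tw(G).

4

A width-4 tree decomposition is:
Bags: B1 = {a, c, d, e, g}  B2 = {a, b, c, d, g}  B3 = {b, c, d, f, g}
Tree: B1–B2, B2–B3
Each bag holds 5 vertices, so the decomposition has width 4, which upper-bounds the treewidth. For the lower bound, the 5 vertices {b, c, d, f, g} are pairwise adjacent, and any tree decomposition puts a clique entirely inside one bag — forcing width ≥ 4. The upper and lower bounds meet at 4, so that is the treewidth.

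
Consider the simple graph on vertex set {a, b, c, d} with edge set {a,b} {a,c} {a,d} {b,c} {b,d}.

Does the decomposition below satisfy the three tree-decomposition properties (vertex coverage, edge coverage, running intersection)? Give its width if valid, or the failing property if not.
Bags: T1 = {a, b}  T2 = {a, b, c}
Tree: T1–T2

No — vertex d appears in no bag.

A tree decomposition must satisfy three properties: every vertex lies in some bag; for every edge, both endpoints lie together in some bag; and for every vertex, the bags containing it form a connected subtree. Here vertex d appears in no bag, so the decomposition is invalid.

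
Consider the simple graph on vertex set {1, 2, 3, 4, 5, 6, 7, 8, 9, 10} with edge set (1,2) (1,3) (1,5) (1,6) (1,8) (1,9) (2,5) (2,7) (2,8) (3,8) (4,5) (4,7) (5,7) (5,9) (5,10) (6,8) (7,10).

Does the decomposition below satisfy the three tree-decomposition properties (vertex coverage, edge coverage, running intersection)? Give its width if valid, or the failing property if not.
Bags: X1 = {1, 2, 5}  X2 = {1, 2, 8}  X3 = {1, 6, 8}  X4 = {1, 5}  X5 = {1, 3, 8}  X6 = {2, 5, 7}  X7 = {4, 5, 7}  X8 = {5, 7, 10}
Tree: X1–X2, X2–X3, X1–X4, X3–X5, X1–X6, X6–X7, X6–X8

A tree decomposition must satisfy three properties: every vertex lies in some bag; for every edge, both endpoints lie together in some bag; and for every vertex, the bags containing it form a connected subtree. Here vertex 9 appears in no bag, so the decomposition is invalid.

No — vertex 9 appears in no bag.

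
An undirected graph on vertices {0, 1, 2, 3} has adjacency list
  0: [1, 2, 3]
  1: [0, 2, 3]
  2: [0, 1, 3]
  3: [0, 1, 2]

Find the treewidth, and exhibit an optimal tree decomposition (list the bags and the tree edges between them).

A single bag containing all 4 vertices is trivially a valid decomposition of width 3. On the other hand G contains the 4-clique {0, 1, 2, 3}. A clique must lie in a single bag of any decomposition, so no decomposition can have width below 3. Therefore the treewidth is 3.

Treewidth 3.
One such decomposition:
Bags: B1 = {0, 1, 2, 3}
Tree: (single bag)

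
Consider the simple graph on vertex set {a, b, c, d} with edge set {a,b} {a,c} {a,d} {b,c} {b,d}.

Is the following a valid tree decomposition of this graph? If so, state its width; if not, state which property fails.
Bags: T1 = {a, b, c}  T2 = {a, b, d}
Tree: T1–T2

Every vertex of G appears in some bag (union = {a, b, c, d}); every edge is covered by a bag; and for each vertex v the set of bags containing v is connected in the bag tree. The decomposition is therefore valid. The largest bag has 3 vertices, so the width is 2.

Yes; width 2.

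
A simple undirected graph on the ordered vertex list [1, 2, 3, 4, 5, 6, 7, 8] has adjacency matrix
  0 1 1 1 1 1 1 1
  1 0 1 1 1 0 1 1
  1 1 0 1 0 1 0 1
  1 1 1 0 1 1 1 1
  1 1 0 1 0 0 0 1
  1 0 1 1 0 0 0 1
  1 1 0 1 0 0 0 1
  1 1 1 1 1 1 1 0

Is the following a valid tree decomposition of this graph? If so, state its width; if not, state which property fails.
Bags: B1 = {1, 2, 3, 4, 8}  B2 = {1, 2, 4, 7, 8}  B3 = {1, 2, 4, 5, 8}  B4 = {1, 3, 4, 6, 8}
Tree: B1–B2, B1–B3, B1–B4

Every vertex of G appears in some bag (union = {1, 2, 3, 4, 5, 6, 7, 8}); every edge is covered by a bag; and for each vertex v the set of bags containing v is connected in the bag tree. The decomposition is therefore valid. The largest bag has 5 vertices, so the width is 4.

Yes; width 4.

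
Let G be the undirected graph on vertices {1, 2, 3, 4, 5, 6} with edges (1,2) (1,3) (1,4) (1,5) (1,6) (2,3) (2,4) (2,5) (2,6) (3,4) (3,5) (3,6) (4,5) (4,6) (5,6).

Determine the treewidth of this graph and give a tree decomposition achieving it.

Treewidth 5.
One such decomposition:
Bags: B1 = {1, 2, 3, 4, 5, 6}
Tree: (single bag)

With just one bag of size 6, the width is 6 − 1 = 5, so tw(G) ≤ 5. For the lower bound, the 6 vertices {1, 2, 3, 4, 5, 6} are pairwise adjacent, and any tree decomposition puts a clique entirely inside one bag — forcing width ≥ 5. The upper and lower bounds meet at 5, so that is the treewidth.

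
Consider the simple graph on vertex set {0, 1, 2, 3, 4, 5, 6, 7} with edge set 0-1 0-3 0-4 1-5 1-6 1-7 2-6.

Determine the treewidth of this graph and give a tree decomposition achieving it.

Every bag has size at most 2, so the width is 2 − 1 = 1 and tw(G) ≤ 1. Since G has at least one edge (e.g. 0–1), it is not an edgeless graph, so tw(G) ≥ 1. The upper and lower bounds meet at 1, so that is the treewidth.

Treewidth 1.
One such decomposition:
Bags: B1 = {0, 1}  B2 = {1, 5}  B3 = {1, 6}  B4 = {0, 3}  B5 = {1, 7}  B6 = {0, 4}  B7 = {2, 6}
Tree: B1–B2, B2–B3, B1–B4, B3–B5, B1–B6, B3–B7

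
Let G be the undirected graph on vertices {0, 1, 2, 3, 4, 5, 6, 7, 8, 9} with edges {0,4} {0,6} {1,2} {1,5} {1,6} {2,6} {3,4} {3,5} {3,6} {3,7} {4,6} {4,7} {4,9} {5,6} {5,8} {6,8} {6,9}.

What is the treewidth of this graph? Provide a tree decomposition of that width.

Treewidth 2.
One such decomposition:
Bags: B1 = {3, 5, 6}  B2 = {3, 4, 6}  B3 = {5, 6, 8}  B4 = {4, 6, 9}  B5 = {3, 4, 7}  B6 = {0, 4, 6}  B7 = {1, 5, 6}  B8 = {1, 2, 6}
Tree: B1–B2, B1–B3, B2–B4, B2–B5, B2–B6, B1–B7, B7–B8

The largest bag has 3 vertices, giving width 2; this decomposition certifies tw(G) ≤ 2. On the other hand G contains the 3-clique {1, 2, 6}. A clique must lie in a single bag of any decomposition, so no decomposition can have width below 2. The upper and lower bounds meet at 2, so that is the treewidth.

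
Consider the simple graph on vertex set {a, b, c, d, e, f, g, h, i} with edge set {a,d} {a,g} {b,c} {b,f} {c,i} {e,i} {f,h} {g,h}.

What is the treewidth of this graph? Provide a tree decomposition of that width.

Treewidth 1.
One such decomposition:
Bags: B1 = {e, i}  B2 = {c, i}  B3 = {b, c}  B4 = {b, f}  B5 = {f, h}  B6 = {g, h}  B7 = {a, g}  B8 = {a, d}
Tree: B1–B2, B2–B3, B3–B4, B4–B5, B5–B6, B6–B7, B7–B8

The largest bag has 2 vertices, giving width 1; this decomposition certifies tw(G) ≤ 1. G has an edge, so its treewidth is at least 1. The upper and lower bounds meet at 1, so that is the treewidth.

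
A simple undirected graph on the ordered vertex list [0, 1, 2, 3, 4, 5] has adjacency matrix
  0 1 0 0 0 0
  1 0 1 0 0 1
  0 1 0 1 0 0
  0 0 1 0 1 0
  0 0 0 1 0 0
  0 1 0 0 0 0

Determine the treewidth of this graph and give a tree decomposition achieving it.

Treewidth 1.
Bags: B1 = {3, 4}  B2 = {2, 3}  B3 = {1, 2}  B4 = {0, 1}  B5 = {1, 5}
Tree: B1–B2, B2–B3, B3–B4, B4–B5

The largest bag has 2 vertices, giving width 1; this decomposition certifies tw(G) ≤ 1. Any graph with an edge has treewidth ≥ 1, and G has the edge 4–3. Combining the bounds, tw(G) = 1.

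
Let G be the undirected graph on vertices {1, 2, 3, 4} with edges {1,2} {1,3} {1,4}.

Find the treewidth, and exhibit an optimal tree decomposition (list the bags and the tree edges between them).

Treewidth 1.
Bags: B1 = {1, 3}  B2 = {1, 4}  B3 = {1, 2}
Tree: B1–B2, B2–B3

Each bag holds 2 vertices, so the decomposition has width 1, which upper-bounds the treewidth. Since G has at least one edge (e.g. 3–1), it is not an edgeless graph, so tw(G) ≥ 1. Therefore the treewidth is 1.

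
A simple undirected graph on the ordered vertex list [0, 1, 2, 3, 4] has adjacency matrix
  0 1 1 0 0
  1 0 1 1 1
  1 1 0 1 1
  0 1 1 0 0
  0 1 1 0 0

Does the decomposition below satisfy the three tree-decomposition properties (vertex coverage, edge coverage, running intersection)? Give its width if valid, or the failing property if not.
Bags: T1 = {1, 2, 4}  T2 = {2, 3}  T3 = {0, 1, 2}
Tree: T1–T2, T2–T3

A tree decomposition must satisfy three properties: every vertex lies in some bag; for every edge, both endpoints lie together in some bag; and for every vertex, the bags containing it form a connected subtree. Here edge (1,3) lies in no bag, so the decomposition is invalid.

No — edge (1,3) lies in no bag.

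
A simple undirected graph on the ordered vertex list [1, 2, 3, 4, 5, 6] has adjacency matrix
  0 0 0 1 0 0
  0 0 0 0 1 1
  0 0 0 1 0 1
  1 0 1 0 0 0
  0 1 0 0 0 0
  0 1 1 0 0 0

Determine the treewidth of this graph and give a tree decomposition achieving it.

Treewidth 1.
Bags: B1 = {3, 6}  B2 = {3, 4}  B3 = {1, 4}  B4 = {2, 6}  B5 = {2, 5}
Tree: B1–B2, B2–B3, B1–B4, B4–B5

Each bag holds 2 vertices, so the decomposition has width 1, which upper-bounds the treewidth. Any graph with an edge has treewidth ≥ 1, and G has the edge 3–6. The upper and lower bounds meet at 1, so that is the treewidth.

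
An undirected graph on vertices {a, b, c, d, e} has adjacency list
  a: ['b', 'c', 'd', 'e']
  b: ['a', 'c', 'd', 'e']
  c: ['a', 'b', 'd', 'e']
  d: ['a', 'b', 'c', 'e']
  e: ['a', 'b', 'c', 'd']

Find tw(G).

4

A width-4 tree decomposition is:
Bags: B1 = {a, b, c, d, e}
Tree: (single bag)
With just one bag of size 5, the width is 5 − 1 = 4, so tw(G) ≤ 4. For the lower bound, the 5 vertices {a, b, c, d, e} are pairwise adjacent, and any tree decomposition puts a clique entirely inside one bag — forcing width ≥ 4. Therefore the treewidth is 4.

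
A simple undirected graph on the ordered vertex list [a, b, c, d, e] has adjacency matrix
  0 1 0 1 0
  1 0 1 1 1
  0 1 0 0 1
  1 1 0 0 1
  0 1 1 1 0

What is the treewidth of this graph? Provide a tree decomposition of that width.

Each bag holds 3 vertices, so the decomposition has width 2, which upper-bounds the treewidth. Conversely, {b, d, e} is a clique of size 3, and the vertices of any clique must share a bag in every tree decomposition; so some bag has ≥ 3 vertices and tw(G) ≥ 2. Therefore the treewidth is 2.

Treewidth 2.
Bags: B1 = {b, d, e}  B2 = {b, c, e}  B3 = {a, b, d}
Tree: B1–B2, B1–B3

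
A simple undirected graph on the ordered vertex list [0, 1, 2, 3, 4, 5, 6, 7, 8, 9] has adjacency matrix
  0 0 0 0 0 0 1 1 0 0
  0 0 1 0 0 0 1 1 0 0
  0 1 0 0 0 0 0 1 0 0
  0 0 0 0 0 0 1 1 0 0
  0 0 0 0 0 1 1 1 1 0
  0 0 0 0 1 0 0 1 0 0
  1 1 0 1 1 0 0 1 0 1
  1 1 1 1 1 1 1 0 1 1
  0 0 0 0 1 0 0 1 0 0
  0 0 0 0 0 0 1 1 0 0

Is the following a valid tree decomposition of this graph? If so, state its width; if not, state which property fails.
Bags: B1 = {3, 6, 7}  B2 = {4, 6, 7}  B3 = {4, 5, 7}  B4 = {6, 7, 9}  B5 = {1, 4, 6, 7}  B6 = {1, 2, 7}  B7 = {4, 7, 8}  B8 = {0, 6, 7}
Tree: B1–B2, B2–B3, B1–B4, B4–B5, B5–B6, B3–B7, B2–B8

A tree decomposition must satisfy three properties: every vertex lies in some bag; for every edge, both endpoints lie together in some bag; and for every vertex, the bags containing it form a connected subtree. Here bags containing vertex 4 are not connected in the tree, so the decomposition is invalid.

No — bags containing vertex 4 are not connected in the tree.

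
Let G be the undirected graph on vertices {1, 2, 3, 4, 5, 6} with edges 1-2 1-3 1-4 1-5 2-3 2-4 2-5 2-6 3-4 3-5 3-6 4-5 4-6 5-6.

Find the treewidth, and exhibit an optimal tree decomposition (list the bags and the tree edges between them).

Each bag holds 5 vertices, so the decomposition has width 4, which upper-bounds the treewidth. On the other hand G contains the 5-clique {1, 2, 3, 4, 5}. A clique must lie in a single bag of any decomposition, so no decomposition can have width below 4. The upper and lower bounds meet at 4, so that is the treewidth.

Treewidth 4.
One such decomposition:
Bags: B1 = {1, 2, 3, 4, 5}  B2 = {2, 3, 4, 5, 6}
Tree: B1–B2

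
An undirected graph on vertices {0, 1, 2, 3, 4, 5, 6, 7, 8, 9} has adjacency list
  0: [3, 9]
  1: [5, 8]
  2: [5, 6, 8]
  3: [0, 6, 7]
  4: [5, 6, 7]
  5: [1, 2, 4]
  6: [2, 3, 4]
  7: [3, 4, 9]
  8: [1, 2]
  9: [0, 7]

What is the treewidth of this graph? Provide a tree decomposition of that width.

Treewidth 2.
One optimal decomposition is:
Bags: B1 = {1, 2, 8}  B2 = {1, 2, 5}  B3 = {2, 5, 6}  B4 = {4, 5, 6}  B5 = {3, 4, 6}  B6 = {3, 4, 7}  B7 = {0, 3, 7}  B8 = {0, 7, 9}
Tree: B1–B2, B2–B3, B3–B4, B4–B5, B5–B6, B6–B7, B7–B8

Every bag has size at most 3, so the width is 3 − 1 = 2 and tw(G) ≤ 2. Since 8–1–5–2–8 is a cycle in G, G is not acyclic. Forests are exactly the graphs of treewidth ≤ 1, so tw(G) ≥ 2. The upper and lower bounds meet at 2, so that is the treewidth.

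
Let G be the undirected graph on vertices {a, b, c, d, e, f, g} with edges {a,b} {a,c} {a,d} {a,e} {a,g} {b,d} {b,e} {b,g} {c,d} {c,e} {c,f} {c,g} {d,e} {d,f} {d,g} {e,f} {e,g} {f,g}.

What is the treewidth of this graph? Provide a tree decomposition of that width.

Treewidth 4.
One such decomposition:
Bags: B1 = {a, b, d, e, g}  B2 = {a, c, d, e, g}  B3 = {c, d, e, f, g}
Tree: B1–B2, B2–B3

Each bag holds 5 vertices, so the decomposition has width 4, which upper-bounds the treewidth. On the other hand G contains the 5-clique {c, d, e, f, g}. A clique must lie in a single bag of any decomposition, so no decomposition can have width below 4. Therefore the treewidth is 4.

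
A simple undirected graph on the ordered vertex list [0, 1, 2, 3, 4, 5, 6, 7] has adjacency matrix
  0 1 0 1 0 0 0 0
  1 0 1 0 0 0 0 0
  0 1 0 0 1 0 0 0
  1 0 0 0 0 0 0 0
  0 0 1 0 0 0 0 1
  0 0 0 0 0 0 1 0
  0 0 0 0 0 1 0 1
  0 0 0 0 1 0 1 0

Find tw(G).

1

A width-1 tree decomposition is:
Bags: B1 = {0, 3}  B2 = {0, 1}  B3 = {1, 2}  B4 = {2, 4}  B5 = {4, 7}  B6 = {6, 7}  B7 = {5, 6}
Tree: B1–B2, B2–B3, B3–B4, B4–B5, B5–B6, B6–B7
The largest bag has 2 vertices, giving width 1; this decomposition certifies tw(G) ≤ 1. G has an edge, so its treewidth is at least 1. Therefore the treewidth is 1.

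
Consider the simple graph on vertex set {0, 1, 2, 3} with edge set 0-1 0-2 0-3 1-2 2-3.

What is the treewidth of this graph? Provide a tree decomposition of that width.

Treewidth 2.
Bags: B1 = {0, 1, 2}  B2 = {0, 2, 3}
Tree: B1–B2

Every bag has size at most 3, so the width is 3 − 1 = 2 and tw(G) ≤ 2. Conversely, {0, 1, 2} is a clique of size 3, and the vertices of any clique must share a bag in every tree decomposition; so some bag has ≥ 3 vertices and tw(G) ≥ 2. The upper and lower bounds meet at 2, so that is the treewidth.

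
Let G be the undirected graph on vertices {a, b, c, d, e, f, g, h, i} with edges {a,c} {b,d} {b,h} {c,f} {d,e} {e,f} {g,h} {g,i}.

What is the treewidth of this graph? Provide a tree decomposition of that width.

Each bag holds 2 vertices, so the decomposition has width 1, which upper-bounds the treewidth. Any graph with an edge has treewidth ≥ 1, and G has the edge a–c. Hence tw(G) = 1 exactly.

Treewidth 1.
Bags: B1 = {a, c}  B2 = {c, f}  B3 = {e, f}  B4 = {d, e}  B5 = {b, d}  B6 = {b, h}  B7 = {g, h}  B8 = {g, i}
Tree: B1–B2, B2–B3, B3–B4, B4–B5, B5–B6, B6–B7, B7–B8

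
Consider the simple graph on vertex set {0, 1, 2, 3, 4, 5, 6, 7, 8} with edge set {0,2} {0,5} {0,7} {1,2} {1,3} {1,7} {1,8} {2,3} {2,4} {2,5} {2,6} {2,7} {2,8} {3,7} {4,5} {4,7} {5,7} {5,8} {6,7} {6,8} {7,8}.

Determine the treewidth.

3

A width-3 tree decomposition is:
Bags: B1 = {2, 6, 7, 8}  B2 = {2, 5, 7, 8}  B3 = {1, 2, 7, 8}  B4 = {1, 2, 3, 7}  B5 = {0, 2, 5, 7}  B6 = {2, 4, 5, 7}
Tree: B1–B2, B2–B3, B3–B4, B2–B5, B2–B6
The largest bag has 4 vertices, giving width 3; this decomposition certifies tw(G) ≤ 3. On the other hand G contains the 4-clique {1, 2, 7, 8}. A clique must lie in a single bag of any decomposition, so no decomposition can have width below 3. The upper and lower bounds meet at 3, so that is the treewidth.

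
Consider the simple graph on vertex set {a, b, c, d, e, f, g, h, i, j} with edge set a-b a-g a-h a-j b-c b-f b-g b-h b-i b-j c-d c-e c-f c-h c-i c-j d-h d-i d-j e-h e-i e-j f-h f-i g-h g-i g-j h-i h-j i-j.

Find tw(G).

A width-4 tree decomposition is:
Bags: B1 = {b, c, h, i, j}  B2 = {b, g, h, i, j}  B3 = {a, b, g, h, j}  B4 = {c, e, h, i, j}  B5 = {b, c, f, h, i}  B6 = {c, d, h, i, j}
Tree: B1–B2, B2–B3, B1–B4, B1–B5, B1–B6
The largest bag has 5 vertices, giving width 4; this decomposition certifies tw(G) ≤ 4. For the lower bound, the 5 vertices {a, b, g, h, j} are pairwise adjacent, and any tree decomposition puts a clique entirely inside one bag — forcing width ≥ 4. Hence tw(G) = 4 exactly.

4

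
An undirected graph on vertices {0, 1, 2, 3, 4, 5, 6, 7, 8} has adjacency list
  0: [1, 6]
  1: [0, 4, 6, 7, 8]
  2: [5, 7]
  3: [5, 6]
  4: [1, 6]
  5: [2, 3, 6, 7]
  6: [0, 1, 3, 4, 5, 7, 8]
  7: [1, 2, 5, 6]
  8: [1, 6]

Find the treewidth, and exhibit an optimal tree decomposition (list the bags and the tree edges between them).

Treewidth 2.
One such decomposition:
Bags: B1 = {5, 6, 7}  B2 = {1, 6, 7}  B3 = {1, 6, 8}  B4 = {0, 1, 6}  B5 = {1, 4, 6}  B6 = {3, 5, 6}  B7 = {2, 5, 7}
Tree: B1–B2, B2–B3, B3–B4, B4–B5, B1–B6, B1–B7

The largest bag has 3 vertices, giving width 2; this decomposition certifies tw(G) ≤ 2. Conversely, {2, 5, 7} is a clique of size 3, and the vertices of any clique must share a bag in every tree decomposition; so some bag has ≥ 3 vertices and tw(G) ≥ 2. Combining the bounds, tw(G) = 2.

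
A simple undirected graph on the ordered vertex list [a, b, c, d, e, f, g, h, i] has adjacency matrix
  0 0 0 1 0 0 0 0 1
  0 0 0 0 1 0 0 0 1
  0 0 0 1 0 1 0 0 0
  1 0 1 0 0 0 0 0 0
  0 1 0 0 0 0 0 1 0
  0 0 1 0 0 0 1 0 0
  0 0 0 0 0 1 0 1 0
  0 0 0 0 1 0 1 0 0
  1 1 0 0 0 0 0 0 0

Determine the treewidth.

A width-2 tree decomposition is:
Bags: B1 = {a, d, i}  B2 = {c, d, i}  B3 = {c, f, i}  B4 = {f, g, i}  B5 = {g, h, i}  B6 = {e, h, i}  B7 = {b, e, i}
Tree: B1–B2, B2–B3, B3–B4, B4–B5, B5–B6, B6–B7
The largest bag has 3 vertices, giving width 2; this decomposition certifies tw(G) ≤ 2. The edges i–a–d–c–f–g–h–e–b–i form a cycle, so G is not a tree and its treewidth is at least 2. The upper and lower bounds meet at 2, so that is the treewidth.

2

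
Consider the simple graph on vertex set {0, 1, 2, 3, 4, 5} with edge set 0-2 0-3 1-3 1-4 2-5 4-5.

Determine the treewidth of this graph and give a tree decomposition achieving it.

Treewidth 2.
One optimal decomposition is:
Bags: B1 = {1, 4, 5}  B2 = {1, 2, 5}  B3 = {0, 1, 2}  B4 = {0, 1, 3}
Tree: B1–B2, B2–B3, B3–B4

Every bag has size at most 3, so the width is 3 − 1 = 2 and tw(G) ≤ 2. Since 1–4–5–2–0–3–1 is a cycle in G, G is not acyclic. Forests are exactly the graphs of treewidth ≤ 1, so tw(G) ≥ 2. Hence tw(G) = 2 exactly.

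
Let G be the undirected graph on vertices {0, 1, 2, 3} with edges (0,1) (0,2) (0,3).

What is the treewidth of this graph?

1

A width-1 tree decomposition is:
Bags: B1 = {0, 1}  B2 = {0, 2}  B3 = {0, 3}
Tree: B1–B2, B2–B3
The largest bag has 2 vertices, giving width 1; this decomposition certifies tw(G) ≤ 1. G has an edge, so its treewidth is at least 1. Therefore the treewidth is 1.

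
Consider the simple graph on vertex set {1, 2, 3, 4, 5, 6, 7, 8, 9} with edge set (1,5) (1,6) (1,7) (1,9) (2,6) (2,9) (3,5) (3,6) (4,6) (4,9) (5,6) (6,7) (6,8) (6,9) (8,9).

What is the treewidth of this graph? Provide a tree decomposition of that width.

Treewidth 2.
Bags: B1 = {1, 6, 9}  B2 = {6, 8, 9}  B3 = {1, 5, 6}  B4 = {3, 5, 6}  B5 = {4, 6, 9}  B6 = {1, 6, 7}  B7 = {2, 6, 9}
Tree: B1–B2, B1–B3, B3–B4, B2–B5, B1–B6, B2–B7

The largest bag has 3 vertices, giving width 2; this decomposition certifies tw(G) ≤ 2. Conversely, {6, 8, 9} is a clique of size 3, and the vertices of any clique must share a bag in every tree decomposition; so some bag has ≥ 3 vertices and tw(G) ≥ 2. The upper and lower bounds meet at 2, so that is the treewidth.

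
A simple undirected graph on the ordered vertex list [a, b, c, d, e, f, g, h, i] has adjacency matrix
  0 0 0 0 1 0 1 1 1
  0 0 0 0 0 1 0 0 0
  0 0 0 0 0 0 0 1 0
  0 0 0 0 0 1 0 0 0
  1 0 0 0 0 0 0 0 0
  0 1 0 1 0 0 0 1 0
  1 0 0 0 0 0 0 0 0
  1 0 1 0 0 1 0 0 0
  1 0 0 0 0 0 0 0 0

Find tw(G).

A width-1 tree decomposition is:
Bags: B1 = {f, h}  B2 = {a, h}  B3 = {b, f}  B4 = {a, g}  B5 = {c, h}  B6 = {a, i}  B7 = {a, e}  B8 = {d, f}
Tree: B1–B2, B1–B3, B2–B4, B2–B5, B2–B6, B4–B7, B1–B8
Each bag holds 2 vertices, so the decomposition has width 1, which upper-bounds the treewidth. Since G has at least one edge (e.g. h–f), it is not an edgeless graph, so tw(G) ≥ 1. The upper and lower bounds meet at 1, so that is the treewidth.

1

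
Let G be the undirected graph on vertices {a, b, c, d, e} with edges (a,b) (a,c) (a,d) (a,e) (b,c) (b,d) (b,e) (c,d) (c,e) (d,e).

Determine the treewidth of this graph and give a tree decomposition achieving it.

Treewidth 4.
One such decomposition:
Bags: B1 = {a, b, c, d, e}
Tree: (single bag)

A single bag containing all 5 vertices is trivially a valid decomposition of width 4. On the other hand G contains the 5-clique {a, b, c, d, e}. A clique must lie in a single bag of any decomposition, so no decomposition can have width below 4. Hence tw(G) = 4 exactly.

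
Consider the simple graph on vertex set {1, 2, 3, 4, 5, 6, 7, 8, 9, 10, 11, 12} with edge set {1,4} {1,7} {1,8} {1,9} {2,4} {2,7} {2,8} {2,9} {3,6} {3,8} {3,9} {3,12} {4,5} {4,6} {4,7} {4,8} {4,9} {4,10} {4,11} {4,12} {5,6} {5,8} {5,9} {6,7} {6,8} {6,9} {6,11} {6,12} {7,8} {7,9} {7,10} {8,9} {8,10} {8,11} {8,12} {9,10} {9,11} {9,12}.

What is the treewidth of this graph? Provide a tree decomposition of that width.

The largest bag has 5 vertices, giving width 4; this decomposition certifies tw(G) ≤ 4. For the lower bound, the 5 vertices {3, 6, 8, 9, 12} are pairwise adjacent, and any tree decomposition puts a clique entirely inside one bag — forcing width ≥ 4. The upper and lower bounds meet at 4, so that is the treewidth.

Treewidth 4.
Bags: B1 = {4, 6, 8, 9, 11}  B2 = {4, 6, 7, 8, 9}  B3 = {4, 6, 8, 9, 12}  B4 = {3, 6, 8, 9, 12}  B5 = {4, 7, 8, 9, 10}  B6 = {4, 5, 6, 8, 9}  B7 = {2, 4, 7, 8, 9}  B8 = {1, 4, 7, 8, 9}
Tree: B1–B2, B1–B3, B3–B4, B2–B5, B1–B6, B2–B7, B5–B8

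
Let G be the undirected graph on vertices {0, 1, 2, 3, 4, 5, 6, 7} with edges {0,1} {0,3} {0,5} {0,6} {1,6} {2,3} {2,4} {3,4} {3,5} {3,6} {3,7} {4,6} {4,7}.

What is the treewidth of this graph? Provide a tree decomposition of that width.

Treewidth 2.
One such decomposition:
Bags: B1 = {3, 4, 6}  B2 = {2, 3, 4}  B3 = {0, 3, 6}  B4 = {3, 4, 7}  B5 = {0, 1, 6}  B6 = {0, 3, 5}
Tree: B1–B2, B1–B3, B1–B4, B3–B5, B3–B6

The largest bag has 3 vertices, giving width 2; this decomposition certifies tw(G) ≤ 2. Conversely, {0, 1, 6} is a clique of size 3, and the vertices of any clique must share a bag in every tree decomposition; so some bag has ≥ 3 vertices and tw(G) ≥ 2. Therefore the treewidth is 2.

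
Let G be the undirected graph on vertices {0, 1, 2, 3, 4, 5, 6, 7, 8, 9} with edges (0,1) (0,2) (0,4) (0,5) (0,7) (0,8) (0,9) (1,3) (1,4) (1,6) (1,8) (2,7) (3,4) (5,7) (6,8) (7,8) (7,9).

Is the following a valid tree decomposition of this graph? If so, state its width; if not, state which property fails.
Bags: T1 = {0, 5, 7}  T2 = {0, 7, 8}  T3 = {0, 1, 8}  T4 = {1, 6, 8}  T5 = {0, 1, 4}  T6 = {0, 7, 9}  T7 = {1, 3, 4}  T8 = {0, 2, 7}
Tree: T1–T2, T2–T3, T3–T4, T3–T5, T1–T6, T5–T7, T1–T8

Yes; width 2.

Every vertex of G appears in some bag (union = {0, 1, 2, 3, 4, 5, 6, 7, 8, 9}); every edge is covered by a bag; and for each vertex v the set of bags containing v is connected in the bag tree. The decomposition is therefore valid. The largest bag has 3 vertices, so the width is 2.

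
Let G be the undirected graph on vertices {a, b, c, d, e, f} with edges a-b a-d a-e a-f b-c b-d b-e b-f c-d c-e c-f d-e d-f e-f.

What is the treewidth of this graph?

4

A width-4 tree decomposition is:
Bags: B1 = {a, b, d, e, f}  B2 = {b, c, d, e, f}
Tree: B1–B2
The largest bag has 5 vertices, giving width 4; this decomposition certifies tw(G) ≤ 4. On the other hand G contains the 5-clique {b, c, d, e, f}. A clique must lie in a single bag of any decomposition, so no decomposition can have width below 4. Therefore the treewidth is 4.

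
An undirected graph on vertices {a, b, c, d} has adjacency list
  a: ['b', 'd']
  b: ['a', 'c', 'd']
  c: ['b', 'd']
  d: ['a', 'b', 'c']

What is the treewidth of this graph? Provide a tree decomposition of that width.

Treewidth 2.
One such decomposition:
Bags: B1 = {b, c, d}  B2 = {a, b, d}
Tree: B1–B2

Each bag holds 3 vertices, so the decomposition has width 2, which upper-bounds the treewidth. On the other hand G contains the 3-clique {b, c, d}. A clique must lie in a single bag of any decomposition, so no decomposition can have width below 2. The upper and lower bounds meet at 2, so that is the treewidth.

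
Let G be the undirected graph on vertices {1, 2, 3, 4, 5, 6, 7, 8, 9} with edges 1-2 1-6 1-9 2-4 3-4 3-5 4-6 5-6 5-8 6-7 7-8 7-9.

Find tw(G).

3

A width-3 tree decomposition is:
Bags: B1 = {3, 4, 5, 8}  B2 = {4, 5, 6, 8}  B3 = {4, 6, 7, 8}  B4 = {2, 4, 6, 7}  B5 = {1, 2, 6, 7}  B6 = {1, 2, 7, 9}
Tree: B1–B2, B2–B3, B3–B4, B4–B5, B5–B6
Every bag has size at most 4, so the width is 4 − 1 = 3 and tw(G) ≤ 3. For the lower bound: the 4 vertex sets {3,5,8}, {4}, {6}, {1,2,7,9} are disjoint, each induces a connected subgraph, and every pair is joined by at least one edge of G. Contracting each set to a single vertex therefore yields K_{4} as a minor, and since treewidth is minor-monotone, tw(G) ≥ tw(K_{4}) = 3. Therefore the treewidth is 3.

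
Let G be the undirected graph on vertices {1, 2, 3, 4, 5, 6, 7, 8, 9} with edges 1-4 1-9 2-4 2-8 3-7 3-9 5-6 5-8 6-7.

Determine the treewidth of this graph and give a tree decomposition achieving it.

Treewidth 2.
One optimal decomposition is:
Bags: B1 = {5, 6, 7}  B2 = {3, 5, 7}  B3 = {3, 5, 9}  B4 = {1, 5, 9}  B5 = {1, 4, 5}  B6 = {2, 4, 5}  B7 = {2, 5, 8}
Tree: B1–B2, B2–B3, B3–B4, B4–B5, B5–B6, B6–B7

The largest bag has 3 vertices, giving width 2; this decomposition certifies tw(G) ≤ 2. For the lower bound, G contains the cycle 5–6–7–3–9–1–4–2–8–5, so G is not a forest; only forests have treewidth ≤ 1, hence tw(G) ≥ 2. Combining the bounds, tw(G) = 2.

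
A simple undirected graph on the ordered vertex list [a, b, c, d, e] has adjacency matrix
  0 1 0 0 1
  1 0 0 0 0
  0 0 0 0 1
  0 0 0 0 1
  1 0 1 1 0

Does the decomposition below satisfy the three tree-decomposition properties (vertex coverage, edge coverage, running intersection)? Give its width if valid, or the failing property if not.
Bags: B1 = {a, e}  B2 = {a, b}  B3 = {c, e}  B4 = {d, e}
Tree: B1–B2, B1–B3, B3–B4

Vertex coverage: the bags together contain {a, b, c, d, e}, the full vertex set. Edge coverage: each edge of G has both endpoints in at least one bag. Running intersection: for every vertex, the bags containing it form a connected subtree. All three properties hold, so this is a valid tree decomposition of width max|bag| − 1 = 1, and hence tw(G) ≤ 1.

Yes; width 1.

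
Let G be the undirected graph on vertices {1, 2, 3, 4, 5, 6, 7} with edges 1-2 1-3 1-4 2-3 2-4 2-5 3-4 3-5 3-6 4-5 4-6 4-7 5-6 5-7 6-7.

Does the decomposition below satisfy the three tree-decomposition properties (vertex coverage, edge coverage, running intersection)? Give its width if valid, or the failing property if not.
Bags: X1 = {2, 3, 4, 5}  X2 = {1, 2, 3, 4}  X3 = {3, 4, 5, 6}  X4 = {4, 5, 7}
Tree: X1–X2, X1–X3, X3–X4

A tree decomposition must satisfy three properties: every vertex lies in some bag; for every edge, both endpoints lie together in some bag; and for every vertex, the bags containing it form a connected subtree. Here edge (6,7) lies in no bag, so the decomposition is invalid.

No — edge (6,7) lies in no bag.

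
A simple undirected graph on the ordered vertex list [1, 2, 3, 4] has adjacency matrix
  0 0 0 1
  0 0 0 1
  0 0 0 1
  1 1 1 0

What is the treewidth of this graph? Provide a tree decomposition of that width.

Each bag holds 2 vertices, so the decomposition has width 1, which upper-bounds the treewidth. Since G has at least one edge (e.g. 3–4), it is not an edgeless graph, so tw(G) ≥ 1. Therefore the treewidth is 1.

Treewidth 1.
Bags: B1 = {3, 4}  B2 = {2, 4}  B3 = {1, 4}
Tree: B1–B2, B2–B3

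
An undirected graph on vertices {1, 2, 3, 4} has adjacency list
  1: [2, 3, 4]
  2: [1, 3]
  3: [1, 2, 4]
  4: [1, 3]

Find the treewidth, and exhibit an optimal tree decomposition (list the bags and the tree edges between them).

Treewidth 2.
One such decomposition:
Bags: B1 = {1, 2, 3}  B2 = {1, 3, 4}
Tree: B1–B2

Every bag has size at most 3, so the width is 3 − 1 = 2 and tw(G) ≤ 2. Conversely, {1, 2, 3} is a clique of size 3, and the vertices of any clique must share a bag in every tree decomposition; so some bag has ≥ 3 vertices and tw(G) ≥ 2. Hence tw(G) = 2 exactly.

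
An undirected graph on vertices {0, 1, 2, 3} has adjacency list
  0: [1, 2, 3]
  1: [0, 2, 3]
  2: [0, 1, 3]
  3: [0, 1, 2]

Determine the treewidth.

3

A width-3 tree decomposition is:
Bags: B1 = {0, 1, 2, 3}
Tree: (single bag)
A single bag containing all 4 vertices is trivially a valid decomposition of width 3. For the lower bound, the 4 vertices {0, 1, 2, 3} are pairwise adjacent, and any tree decomposition puts a clique entirely inside one bag — forcing width ≥ 3. Therefore the treewidth is 3.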